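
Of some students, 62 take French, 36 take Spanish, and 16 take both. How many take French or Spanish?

|A union B| = |A| + |B| - |A intersect B| = 62 + 36 - 16.

Final answer: 82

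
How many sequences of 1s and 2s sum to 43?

Condition on the final move: it is a 1-step (f(n-1) ways to get there) or a 2-step (f(n-2) ways), so f(n) = f(n-1) + f(n-2), with f(1)=1, f(2)=2.
Computing successive values: f(1)=1, f(2)=2, f(3)=3, f(4)=5, f(5)=8, f(6)=13, f(7)=21, f(8)=34, f(9)=55, f(10)=89, f(11)=144, f(12)=233, f(13)=377, f(14)=610, f(15)=987, f(16)=1597, f(17)=2584, f(18)=4181, f(19)=6765, f(20)=10946, f(21)=17711, f(22)=28657, f(23)=46368, f(24)=75025, f(25)=121393, f(26)=196418, f(27)=317811, f(28)=514229, f(29)=832040, f(30)=1346269, f(31)=2178309, f(32)=3524578, f(33)=5702887, f(34)=9227465, f(35)=14930352, f(36)=24157817, f(37)=39088169, f(38)=63245986, f(39)=102334155, f(40)=165580141, f(41)=267914296, f(42)=433494437, f(43)=701408733.

Final answer: 701408733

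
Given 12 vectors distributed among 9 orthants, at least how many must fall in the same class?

By pigeonhole with 12 objects and 9 categories: ceiling(12/9).

Final answer: 2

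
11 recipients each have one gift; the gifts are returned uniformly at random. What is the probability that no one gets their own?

D(n) = (n-1)(D(n-1) + D(n-2)), D(0)=1, D(1)=0.
Building up: D(2)=1, D(3)=2, D(4)=9, D(5)=44, D(6)=265, D(7)=1854, D(8)=14833, D(9)=133496, D(10)=1334961, D(11)=14684570.
Total arrangements: 11! = 39916800.
Probability = D(11)/11! = 1468457/3991680.

Final answer: D(11)/11! = 14684570/39916800 = 0.367879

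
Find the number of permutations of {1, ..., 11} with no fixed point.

Use the recurrence D(n) = (n-1)(D(n-1) + D(n-2)) with D(0)=1, D(1)=0.
D(2) = 1 x (0 + 1) = 1
D(3) = 2 x (1 + 0) = 2
D(4) = 3 x (2 + 1) = 9
D(5) = 4 x (9 + 2) = 44
D(6) = 5 x (44 + 9) = 265
D(7) = 6 x (265 + 44) = 1854
D(8) = 7 x (1854 + 265) = 14833
D(9) = 8 x (14833 + 1854) = 133496
D(10) = 9 x (133496 + 14833) = 1334961
D(11) = 10 x (D(10) + D(9)) = 10 x (1334961 + 133496)

Final answer: D(11) = 14684570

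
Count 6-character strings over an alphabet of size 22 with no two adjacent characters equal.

Let g(n) count such strings. g(1) = 22, and each valid string of length n-1 extends in 21 ways (any symbol but the last), so g(n) = 21 g(n-1).
Total: g(6) = 22 x 21^5.

Final answer: 22 x 21^{5} = 89850222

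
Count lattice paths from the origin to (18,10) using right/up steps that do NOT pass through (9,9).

Total paths to (18,10): C(28,10) = 13123110.
Paths through (9,9): C(18,9) x C(10,1) = 486200.
Avoiding (9,9): 13123110 - 486200.

Final answer: 12636910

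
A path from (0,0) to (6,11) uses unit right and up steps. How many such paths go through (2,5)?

Paths (0,0)->(2,5): C(7,5) = 21.
Paths (2,5)->(6,11): C(10,6) = 210.
By multiplication principle: 21 x 210.

Final answer: 4410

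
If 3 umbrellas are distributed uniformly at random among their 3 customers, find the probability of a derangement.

Derangements satisfy D(n) = (n-1)(D(n-1) + D(n-2)), starting from D(0)=1, D(1)=0.
Building up: D(2)=1, D(3)=2.
Total arrangements: 3! = 6.
Probability = D(3)/3! = 1/3.

Final answer: D(3)/3! = 2/6 = 0.333333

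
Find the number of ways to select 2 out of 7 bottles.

C(7,2) = 7!/(2! x (7-2)!).

Final answer: C(7,2) = 21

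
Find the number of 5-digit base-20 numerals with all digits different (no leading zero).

The leading digit has 19 choices (anything but zero); the next has 19 (anything but the first), then 18, and so on, one fewer each time.
Total: 19 x 19 x 18 x 17 x 16.

Final answer: 1767456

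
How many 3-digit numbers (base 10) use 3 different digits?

First digit: 9 (not 0). Second: 9 (not first). Third: 8, etc.
Total: 9 x 9 x 8.

Final answer: 648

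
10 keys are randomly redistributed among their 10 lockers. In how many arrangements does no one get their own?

Use the recurrence D(n) = (n-1)(D(n-1) + D(n-2)) with D(0)=1, D(1)=0.
D(2) = 1 x (0 + 1) = 1
D(3) = 2 x (1 + 0) = 2
D(4) = 3 x (2 + 1) = 9
D(5) = 4 x (9 + 2) = 44
D(6) = 5 x (44 + 9) = 265
D(7) = 6 x (265 + 44) = 1854
D(8) = 7 x (1854 + 265) = 14833
D(9) = 8 x (14833 + 1854) = 133496
D(10) = 9 x (D(9) + D(8)) = 9 x (133496 + 14833)

Final answer: D(10) = 1334961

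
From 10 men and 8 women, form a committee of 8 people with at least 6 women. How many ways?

Sum over valid woman counts:
C(8,6)C(10,2) = 1260
C(8,7)C(10,1) = 80
C(8,8)C(10,0) = 1
Total: 1260 + 80 + 1.

Final answer: 1341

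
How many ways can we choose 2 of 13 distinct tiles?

C(13,2) = 13!/(2! x (13-2)!).

Final answer: C(13,2) = 78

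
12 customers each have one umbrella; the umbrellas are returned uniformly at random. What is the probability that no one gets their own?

D(n) = (n-1)(D(n-1) + D(n-2)), D(0)=1, D(1)=0.
Building up: D(2)=1, D(3)=2, D(4)=9, D(5)=44, D(6)=265, D(7)=1854, D(8)=14833, D(9)=133496, D(10)=1334961, D(11)=14684570, D(12)=176214841.
Total arrangements: 12! = 479001600.
Probability = D(12)/12! = 16019531/43545600.

Final answer: D(12)/12! = 176214841/479001600 = 0.367879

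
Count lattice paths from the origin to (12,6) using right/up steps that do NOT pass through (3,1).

Total paths to (12,6): C(18,6) = 18564.
Paths through (3,1): C(4,1) x C(14,5) = 8008.
Avoiding (3,1): 18564 - 8008.

Final answer: 10556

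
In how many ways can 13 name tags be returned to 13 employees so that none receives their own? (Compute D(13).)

Use the recurrence D(n) = (n-1)(D(n-1) + D(n-2)) with D(0)=1, D(1)=0.
D(2) = 1 x (0 + 1) = 1
D(3) = 2 x (1 + 0) = 2
D(4) = 3 x (2 + 1) = 9
D(5) = 4 x (9 + 2) = 44
D(6) = 5 x (44 + 9) = 265
D(7) = 6 x (265 + 44) = 1854
D(8) = 7 x (1854 + 265) = 14833
D(9) = 8 x (14833 + 1854) = 133496
D(10) = 9 x (133496 + 14833) = 1334961
D(11) = 10 x (1334961 + 133496) = 14684570
D(12) = 11 x (14684570 + 1334961) = 176214841
D(13) = 12 x (D(12) + D(11)) = 12 x (176214841 + 14684570)

Final answer: D(13) = 2290792932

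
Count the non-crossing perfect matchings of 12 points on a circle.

This is counted by the nth Catalan number C_n. Here n = 12/2 = 6.
C_n = (2n)!/(n!(n+1)!), so C_{6} = 12!/(6! x 7!) = C(12,6)/7 = 924/7.

Final answer: C_{6} = 132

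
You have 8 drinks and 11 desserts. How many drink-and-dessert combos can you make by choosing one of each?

By the multiplication principle: 8 x 11.

Final answer: 88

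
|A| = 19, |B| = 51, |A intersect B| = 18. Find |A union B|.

|A union B| = |A| + |B| - |A intersect B| = 19 + 51 - 18.

Final answer: 52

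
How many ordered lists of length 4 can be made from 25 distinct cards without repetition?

P(25,4) = 25!/(25-4)! = 25!/21!.

Final answer: P(25,4) = 303600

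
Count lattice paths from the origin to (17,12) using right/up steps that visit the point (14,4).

Paths (0,0)->(14,4): C(18,4) = 3060.
Paths (14,4)->(17,12): C(11,8) = 165.
By multiplication principle: 3060 x 165.

Final answer: 504900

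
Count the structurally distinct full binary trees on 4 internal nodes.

This is counted by the nth Catalan number C_n. Here n = 4.
Using C_0 = 1 and C_(k+1) = C_k x 2(2k+1)/(k+2), build up term by term: C_1=1, C_2=2, C_3=5, C_4=14.

Final answer: C_{4} = 14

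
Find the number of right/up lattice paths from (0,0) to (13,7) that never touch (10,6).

Total paths to (13,7): C(20,7) = 77520.
Paths through (10,6): C(16,6) x C(4,1) = 32032.
Avoiding (10,6): 77520 - 32032.

Final answer: 45488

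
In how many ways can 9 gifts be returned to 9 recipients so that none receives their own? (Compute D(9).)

D(n) = (n-1)(D(n-1) + D(n-2)), D(0)=1, D(1)=0.
D(2) = 1 x (0 + 1) = 1
D(3) = 2 x (1 + 0) = 2
D(4) = 3 x (2 + 1) = 9
D(5) = 4 x (9 + 2) = 44
D(6) = 5 x (44 + 9) = 265
D(7) = 6 x (265 + 44) = 1854
D(8) = 7 x (1854 + 265) = 14833
D(9) = 8 x (D(8) + D(7)) = 8 x (14833 + 1854)

Final answer: D(9) = 133496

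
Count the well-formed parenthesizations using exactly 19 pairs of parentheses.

This is counted by the nth Catalan number C_n. Here n = 19 (pairs).
C_n = C(2n,n)/(n+1), so C_{19} = C(38,19)/20 = 35345263800/20.

Final answer: C_{19} = 1767263190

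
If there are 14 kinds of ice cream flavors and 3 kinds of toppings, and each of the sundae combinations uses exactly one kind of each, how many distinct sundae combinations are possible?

By the multiplication principle: 14 x 3.

Final answer: 42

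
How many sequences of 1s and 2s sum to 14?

Condition on the final move: it is a 1-step (f(n-1) ways to get there) or a 2-step (f(n-2) ways), so f(n) = f(n-1) + f(n-2), with f(1)=1, f(2)=2.
Computing successive values: f(1)=1, f(2)=2, f(3)=3, f(4)=5, f(5)=8, f(6)=13, f(7)=21, f(8)=34, f(9)=55, f(10)=89, f(11)=144, f(12)=233, f(13)=377, f(14)=610.

Final answer: 610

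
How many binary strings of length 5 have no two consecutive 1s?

Let a(n) count valid strings. If the last bit is 0 the prefix is any valid string of length n-1; if it is 1 the string must end in 01 with a valid prefix of length n-2. So a(n) = a(n-1) + a(n-2), a(1)=2, a(2)=3.
Iterating the recurrence: a(1)=2, a(2)=3, a(3)=5, a(4)=8, a(5)=13.

Final answer: 13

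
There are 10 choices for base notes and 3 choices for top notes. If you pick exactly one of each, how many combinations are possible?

By the multiplication principle: 10 x 3.

Final answer: 30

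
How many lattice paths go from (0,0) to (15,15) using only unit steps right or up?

Each path has 15 right steps and 15 up steps in some order (30 steps total).
Choose which 15 of the 30 steps are up: C(30,15).

Final answer: C(30,15) = 155117520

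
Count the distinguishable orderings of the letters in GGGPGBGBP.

Letters (B:2, G:5, P:2). Total letters: 9.
Permutations = 9!/(5! x 2! x 2!).

Final answer: 756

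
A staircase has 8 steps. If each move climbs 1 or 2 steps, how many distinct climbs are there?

Let f(n) count the ways. The last step is size 1 or 2, so f(n) = f(n-1) + f(n-2) with f(1)=1, f(2)=2.
Building up term by term: f(1)=1, f(2)=2, f(3)=3, f(4)=5, f(5)=8, f(6)=13, f(7)=21, f(8)=34.

Final answer: 34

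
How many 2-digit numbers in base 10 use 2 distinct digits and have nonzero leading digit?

First digit: 9 (nonzero). Second: 9 (not first). Third: 8, etc.
Total: 9 x 9.

Final answer: 81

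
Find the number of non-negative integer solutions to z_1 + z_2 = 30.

Stars and bars with 30 stars and 1 bars:
C(30+2-1, 2-1) = C(31,1).

Final answer: C(31,1) = 31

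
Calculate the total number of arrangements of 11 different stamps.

The number of ways to arrange 11 distinct objects is 11!.

Final answer: 11! = 39916800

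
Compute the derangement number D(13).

Derangements satisfy D(n) = (n-1)(D(n-1) + D(n-2)), starting from D(0)=1, D(1)=0.
D(2) = 1 x (0 + 1) = 1
D(3) = 2 x (1 + 0) = 2
D(4) = 3 x (2 + 1) = 9
D(5) = 4 x (9 + 2) = 44
D(6) = 5 x (44 + 9) = 265
D(7) = 6 x (265 + 44) = 1854
D(8) = 7 x (1854 + 265) = 14833
D(9) = 8 x (14833 + 1854) = 133496
D(10) = 9 x (133496 + 14833) = 1334961
D(11) = 10 x (1334961 + 133496) = 14684570
D(12) = 11 x (14684570 + 1334961) = 176214841
D(13) = 12 x (D(12) + D(11)) = 12 x (176214841 + 14684570)

Final answer: D(13) = 2290792932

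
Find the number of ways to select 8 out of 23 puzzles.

C(23,8) = 23!/(8! x (23-8)!).

Final answer: C(23,8) = 490314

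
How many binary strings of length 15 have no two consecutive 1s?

A valid string ends in 0 (append to any length-(n-1) valid string) or in 01 (append to any length-(n-2) valid string), so a(n) = a(n-1) + a(n-2) with a(1)=2, a(2)=3.
Building up term by term: a(1)=2, a(2)=3, a(3)=5, a(4)=8, a(5)=13, a(6)=21, a(7)=34, a(8)=55, a(9)=89, a(10)=144, a(11)=233, a(12)=377, a(13)=610, a(14)=987, a(15)=1597.

Final answer: 1597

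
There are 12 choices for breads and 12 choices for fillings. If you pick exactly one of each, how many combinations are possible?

By the multiplication principle: 12 x 12.

Final answer: 144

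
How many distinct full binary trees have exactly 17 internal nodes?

This is counted by the nth Catalan number C_n. Here n = 17.
C_n = (2n)!/(n!(n+1)!), so C_{17} = 34!/(17! x 18!) = C(34,17)/18 = 2333606220/18.

Final answer: C_{17} = 129644790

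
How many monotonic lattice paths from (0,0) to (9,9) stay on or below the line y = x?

Total monotonic paths to (9,9): C(18,9) = 48620.
Reflecting each bad path at its first crossing gives a bijection with paths to (8,10): C(18,10) = 43758.
Valid Dyck paths: 48620 - 43758.
(Equivalently, C_{9} = C(18,9)/10 = 48620/10.)

Final answer: C_{9} = 4862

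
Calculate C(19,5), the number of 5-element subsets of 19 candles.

C(19,5) = 19!/(5! x 14!).

Final answer: \binom{19}{5} = 11628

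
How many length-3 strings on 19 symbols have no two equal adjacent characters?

Let g(n) count such strings. g(1) = 19, and each valid string of length n-1 extends in 18 ways (any symbol but the last), so g(n) = 18 g(n-1).
Total: g(3) = 19 x 18^2.

Final answer: 19 x 18^{2} = 6156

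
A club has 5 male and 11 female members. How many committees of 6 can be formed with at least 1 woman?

Sum over valid woman counts:
C(11,1)C(5,5) = 11
C(11,2)C(5,4) = 275
C(11,3)C(5,3) = 1650
C(11,4)C(5,2) = 3300
C(11,5)C(5,1) = 2310
C(11,6)C(5,0) = 462
Total: 11 + 275 + 1650 + 3300 + 2310 + 462.

Final answer: 8008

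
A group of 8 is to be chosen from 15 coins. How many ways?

C(15,8) = 15!/(8! x (15-8)!).

Final answer: C(15,8) = 6435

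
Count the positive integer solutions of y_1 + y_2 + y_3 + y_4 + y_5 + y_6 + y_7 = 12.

Substitute y'_i = y_i - 1 (so y'_i >= 0). Then sum y'_i = 12 - 7 = 5.
Stars and bars: C(5+7-1, 7-1) = C(11,6).

Final answer: C(11,6) = 462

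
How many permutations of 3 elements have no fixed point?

Derangements satisfy D(n) = (n-1)(D(n-1) + D(n-2)), starting from D(0)=1, D(1)=0.
Building up: D(2)=1.
D(3) = 2 x (D(2) + D(1)) = 2 x (1 + 0).

Final answer: D(3) = 2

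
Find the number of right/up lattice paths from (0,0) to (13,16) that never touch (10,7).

Total paths to (13,16): C(29,16) = 67863915.
Paths through (10,7): C(17,7) x C(12,9) = 4278560.
Avoiding (10,7): 67863915 - 4278560.

Final answer: 63585355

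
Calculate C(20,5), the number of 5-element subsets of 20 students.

C(20,5) = 20!/(5! x (20-5)!).

Final answer: C(20,5) = 15504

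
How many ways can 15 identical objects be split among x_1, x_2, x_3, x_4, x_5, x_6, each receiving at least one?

Substitute x'_i = x_i - 1 (so x'_i >= 0). Then sum x'_i = 15 - 6 = 9.
Stars and bars: C(9+6-1, 6-1) = C(14,5).

Final answer: C(14,5) = 2002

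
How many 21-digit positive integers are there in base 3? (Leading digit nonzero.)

Leading digit: 2 options (nonzero). Other 20 digit(s): 3 options each.
Total: 2 x 3^20.

Final answer: 6973568802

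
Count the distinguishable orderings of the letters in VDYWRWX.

Letters (D:1, R:1, V:1, W:2, X:1, Y:1). Total letters: 7.
Permutations = 7!/(2!).

Final answer: 2520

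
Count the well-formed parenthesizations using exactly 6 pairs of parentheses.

The structures are counted by the Catalan number C_n. Here n = 6 (pairs).
Using C_0 = 1 and C_(k+1) = C_k x 2(2k+1)/(k+2), build up term by term: C_1=1, C_2=2, C_3=5, C_4=14, C_5=42, C_6=132.

Final answer: C_{6} = 132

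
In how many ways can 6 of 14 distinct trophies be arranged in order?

P(14,6) = 14!/(14-6)! = 14!/8!.

Final answer: P(14,6) = 2162160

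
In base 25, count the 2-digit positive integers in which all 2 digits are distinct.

First digit: 24 (nonzero). Second: 24 (not first). Third: 23, etc.
Total: 24 x 24.

Final answer: 576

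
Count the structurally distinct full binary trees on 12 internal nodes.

The structures are counted by the Catalan number C_n. Here n = 12.
C_n = C(2n,n) - C(2n,n+1), so C_{12} = C(24,12) - C(24,13) = 2704156 - 2496144.

Final answer: C_{12} = 208012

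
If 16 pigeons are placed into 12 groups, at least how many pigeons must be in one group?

By the pigeonhole principle: ceiling(16/12).

Final answer: 2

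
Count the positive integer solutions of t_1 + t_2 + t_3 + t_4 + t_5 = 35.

Substitute t'_i = t_i - 1 (so t'_i >= 0). Then sum t'_i = 35 - 5 = 30.
Stars and bars: C(30+5-1, 5-1) = C(34,4).

Final answer: C(34,4) = 46376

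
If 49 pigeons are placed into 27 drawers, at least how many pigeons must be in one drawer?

By the pigeonhole principle: ceiling(49/27).

Final answer: 2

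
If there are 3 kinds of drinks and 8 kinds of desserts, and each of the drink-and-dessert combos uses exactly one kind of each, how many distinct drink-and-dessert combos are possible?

By the multiplication principle: 3 x 8.

Final answer: 24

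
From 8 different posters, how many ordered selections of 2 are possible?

P(8,2) = 8!/(8-2)! = 8!/6!.

Final answer: P(8,2) = 56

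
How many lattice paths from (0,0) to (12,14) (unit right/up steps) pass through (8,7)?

Paths (0,0)->(8,7): C(15,7) = 6435.
Paths (8,7)->(12,14): C(11,7) = 330.
By multiplication principle: 6435 x 330.

Final answer: 2123550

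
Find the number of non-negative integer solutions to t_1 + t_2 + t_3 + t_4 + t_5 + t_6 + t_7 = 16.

Stars and bars with 16 stars and 6 bars:
C(16+7-1, 7-1) = C(22,6).

Final answer: C(22,6) = 74613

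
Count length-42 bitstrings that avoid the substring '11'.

Classify by the final bit: ...0 gives a(n-1) strings, ...01 gives a(n-2) strings. Thus a(n) = a(n-1) + a(n-2) with a(1)=2, a(2)=3.
Building up term by term: a(1)=2, a(2)=3, a(3)=5, a(4)=8, a(5)=13, a(6)=21, a(7)=34, a(8)=55, a(9)=89, a(10)=144, a(11)=233, a(12)=377, a(13)=610, a(14)=987, a(15)=1597, a(16)=2584, a(17)=4181, a(18)=6765, a(19)=10946, a(20)=17711, a(21)=28657, a(22)=46368, a(23)=75025, a(24)=121393, a(25)=196418, a(26)=317811, a(27)=514229, a(28)=832040, a(29)=1346269, a(30)=2178309, a(31)=3524578, a(32)=5702887, a(33)=9227465, a(34)=14930352, a(35)=24157817, a(36)=39088169, a(37)=63245986, a(38)=102334155, a(39)=165580141, a(40)=267914296, a(41)=433494437, a(42)=701408733.

Final answer: 701408733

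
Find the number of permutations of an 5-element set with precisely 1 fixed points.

Choose which 1 elements are fixed: C(5,1) = 5.
Derange the remaining 4 using D(j) = (j-1)(D(j-1) + D(j-2)), D(0)=1, D(1)=0: D(2)=1, D(3)=2, D(4)=9.
Total: 5 x 9.

Final answer: C(5,1) D(4) = 45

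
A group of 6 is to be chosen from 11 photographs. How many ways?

C(11,6) = 11!/(6! x 5!).

Final answer: \binom{11}{6} = 462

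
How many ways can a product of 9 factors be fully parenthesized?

This is a standard Catalan-number count: the answer is C_n. Here n = 9 - 1 = 8.
C_n = C(2n,n) - C(2n,n+1), so C_{8} = C(16,8) - C(16,9) = 12870 - 11440.

Final answer: C_{8} = 1430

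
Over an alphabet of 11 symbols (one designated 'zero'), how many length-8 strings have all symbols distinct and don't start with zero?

The leading digit has 10 choices (anything but zero); the next has 10 (anything but the first), then 9, and so on, one fewer each time.
Total: 10 x 10 x 9 x 8 x 7 x 6 x 5 x 4.

Final answer: 6048000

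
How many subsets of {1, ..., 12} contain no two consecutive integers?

Let a(n) count such subsets of {1, ..., n}. Either n is excluded (a(n-1) ways) or n is included, forcing n-1 out (a(n-2) ways), so a(n) = a(n-1) + a(n-2) with a(1)=2, a(2)=3.
Computing successive values: a(1)=2, a(2)=3, a(3)=5, a(4)=8, a(5)=13, a(6)=21, a(7)=34, a(8)=55, a(9)=89, a(10)=144, a(11)=233, a(12)=377.

Final answer: 377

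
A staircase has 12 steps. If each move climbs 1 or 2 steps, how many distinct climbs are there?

Let f(n) count the ways. The last step is size 1 or 2, so f(n) = f(n-1) + f(n-2) with f(1)=1, f(2)=2.
Computing successive values: f(1)=1, f(2)=2, f(3)=3, f(4)=5, f(5)=8, f(6)=13, f(7)=21, f(8)=34, f(9)=55, f(10)=89, f(11)=144, f(12)=233.

Final answer: 233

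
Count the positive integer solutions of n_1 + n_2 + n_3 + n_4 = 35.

Substitute n'_i = n_i - 1 (so n'_i >= 0). Then sum n'_i = 35 - 4 = 31.
Stars and bars: C(31+4-1, 4-1) = C(34,3).

Final answer: C(34,3) = 5984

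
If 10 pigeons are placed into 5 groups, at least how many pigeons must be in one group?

By the pigeonhole principle: ceiling(10/5).

Final answer: 2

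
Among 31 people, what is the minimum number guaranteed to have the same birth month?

There are 12 possible values for birth month. With 31 people and 12 categories, by pigeonhole: ceiling(31/12).

Final answer: 3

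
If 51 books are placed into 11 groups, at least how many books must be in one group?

By the pigeonhole principle: ceiling(51/11).

Final answer: 5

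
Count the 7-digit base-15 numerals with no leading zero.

Leading digit: 14 options (nonzero). Other 6 digit(s): 15 options each.
Total: 14 x 15^6.

Final answer: 159468750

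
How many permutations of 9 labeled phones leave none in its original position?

D(n) = (n-1)(D(n-1) + D(n-2)), D(0)=1, D(1)=0.
D(2) = 1 x (0 + 1) = 1
D(3) = 2 x (1 + 0) = 2
D(4) = 3 x (2 + 1) = 9
D(5) = 4 x (9 + 2) = 44
D(6) = 5 x (44 + 9) = 265
D(7) = 6 x (265 + 44) = 1854
D(8) = 7 x (1854 + 265) = 14833
D(9) = 8 x (D(8) + D(7)) = 8 x (14833 + 1854)

Final answer: D(9) = 133496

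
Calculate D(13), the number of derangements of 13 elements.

D(n) = (n-1)(D(n-1) + D(n-2)), D(0)=1, D(1)=0.
Building up: D(2)=1, D(3)=2, D(4)=9, D(5)=44, D(6)=265, D(7)=1854, D(8)=14833, D(9)=133496, D(10)=1334961, D(11)=14684570, D(12)=176214841.
D(13) = 12 x (D(12) + D(11)) = 12 x (176214841 + 14684570).

Final answer: D(13) = 2290792932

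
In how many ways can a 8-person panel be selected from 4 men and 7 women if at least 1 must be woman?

Sum over valid woman counts:
C(7,4)C(4,4) = 35
C(7,5)C(4,3) = 84
C(7,6)C(4,2) = 42
C(7,7)C(4,1) = 4
Total: 35 + 84 + 42 + 4.

Final answer: 165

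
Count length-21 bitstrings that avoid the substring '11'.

Classify by the final bit: ...0 gives a(n-1) strings, ...01 gives a(n-2) strings. Thus a(n) = a(n-1) + a(n-2) with a(1)=2, a(2)=3.
Building up term by term: a(1)=2, a(2)=3, a(3)=5, a(4)=8, a(5)=13, a(6)=21, a(7)=34, a(8)=55, a(9)=89, a(10)=144, a(11)=233, a(12)=377, a(13)=610, a(14)=987, a(15)=1597, a(16)=2584, a(17)=4181, a(18)=6765, a(19)=10946, a(20)=17711, a(21)=28657.

Final answer: 28657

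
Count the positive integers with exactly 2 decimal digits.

First digit: 9 choices (1-9). Each of the remaining 1 digit: 10 choices.
Total: 9 x 10^1.

Final answer: 90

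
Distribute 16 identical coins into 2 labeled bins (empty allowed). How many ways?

Stars and bars: C(n+k-1, k-1) = C(17,1).

Final answer: C(17,1) = 17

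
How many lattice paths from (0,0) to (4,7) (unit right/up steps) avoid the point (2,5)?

Total paths to (4,7): C(11,7) = 330.
Paths through (2,5): C(7,5) x C(4,2) = 126.
Avoiding (2,5): 330 - 126.

Final answer: 204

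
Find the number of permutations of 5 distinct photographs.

The number of ways to arrange 5 distinct objects is 5!.

Final answer: 5! = 120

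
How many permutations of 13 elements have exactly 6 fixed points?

Choose which 6 elements are fixed: C(13,6) = 1716.
Derange the remaining 7 using D(j) = (j-1)(D(j-1) + D(j-2)), D(0)=1, D(1)=0: D(2)=1, D(3)=2, D(4)=9, D(5)=44, D(6)=265, D(7)=1854.
Total: 1716 x 1854.

Final answer: C(13,6) D(7) = 3181464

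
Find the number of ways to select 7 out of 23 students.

C(23,7) = 23!/(7! x 16!).

Final answer: \binom{23}{7} = 245157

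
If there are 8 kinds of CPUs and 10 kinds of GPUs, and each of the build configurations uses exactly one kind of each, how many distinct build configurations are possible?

By the multiplication principle: 8 x 10.

Final answer: 80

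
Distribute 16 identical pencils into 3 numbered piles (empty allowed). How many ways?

Stars and bars: C(n+k-1, k-1) = C(18,2).

Final answer: C(18,2) = 153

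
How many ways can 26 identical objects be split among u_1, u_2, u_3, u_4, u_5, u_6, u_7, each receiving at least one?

Substitute u'_i = u_i - 1 (so u'_i >= 0). Then sum u'_i = 26 - 7 = 19.
Stars and bars: C(19+7-1, 7-1) = C(25,6).

Final answer: C(25,6) = 177100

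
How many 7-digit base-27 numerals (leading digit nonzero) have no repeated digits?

The leading digit has 26 choices (anything but zero); the next has 26 (anything but the first), then 25, and so on, one fewer each time.
Total: 26 x 26 x 25 x 24 x 23 x 22 x 21.

Final answer: 4309905600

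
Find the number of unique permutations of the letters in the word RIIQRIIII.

Letters (I:6, Q:1, R:2). Total letters: 9.
Permutations = 9!/(6! x 2!).

Final answer: 252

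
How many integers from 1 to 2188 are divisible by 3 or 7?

Multiples of 3: 729. Multiples of 7: 312. Of both (lcm=21): 104.
By inclusion-exclusion: 729 + 312 - 104.

Final answer: 937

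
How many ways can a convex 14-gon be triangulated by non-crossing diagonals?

This is counted by the nth Catalan number C_n. Here n = 14 - 2 = 12.
Using C_0 = 1 and C_(k+1) = C_k x 2(2k+1)/(k+2), build up term by term: C_1=1, C_2=2, C_3=5, C_4=14, C_5=42, C_6=132, C_7=429, C_8=1430, C_9=4862, C_10=16796, C_11=58786, C_12=208012.

Final answer: C_{12} = 208012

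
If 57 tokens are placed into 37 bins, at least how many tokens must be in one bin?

By the pigeonhole principle: ceiling(57/37).

Final answer: 2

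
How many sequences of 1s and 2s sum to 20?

Condition on the final move: it is a 1-step (f(n-1) ways to get there) or a 2-step (f(n-2) ways), so f(n) = f(n-1) + f(n-2), with f(1)=1, f(2)=2.
Building up term by term: f(1)=1, f(2)=2, f(3)=3, f(4)=5, f(5)=8, f(6)=13, f(7)=21, f(8)=34, f(9)=55, f(10)=89, f(11)=144, f(12)=233, f(13)=377, f(14)=610, f(15)=987, f(16)=1597, f(17)=2584, f(18)=4181, f(19)=6765, f(20)=10946.

Final answer: 10946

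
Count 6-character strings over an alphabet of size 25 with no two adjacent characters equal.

First character: 25 choices. Each subsequent: 24 choices (must differ from the previous one).
Total: 25 x 24^5.

Final answer: 25 x 24^{5} = 199065600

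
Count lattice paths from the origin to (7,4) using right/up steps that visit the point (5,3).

Paths (0,0)->(5,3): C(8,3) = 56.
Paths (5,3)->(7,4): C(3,1) = 3.
By multiplication principle: 56 x 3.

Final answer: 168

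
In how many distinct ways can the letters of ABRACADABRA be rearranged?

Letters (A:5, B:2, C:1, D:1, R:2). Total letters: 11.
Permutations = 11!/(5! x 2! x 2!).

Final answer: 83160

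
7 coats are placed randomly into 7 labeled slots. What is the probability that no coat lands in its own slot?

Derangements satisfy D(n) = (n-1)(D(n-1) + D(n-2)), starting from D(0)=1, D(1)=0.
Building up: D(2)=1, D(3)=2, D(4)=9, D(5)=44, D(6)=265, D(7)=1854.
Total arrangements: 7! = 5040.
Probability = D(7)/7! = 103/280.

Final answer: D(7)/7! = 1854/5040 = 0.367857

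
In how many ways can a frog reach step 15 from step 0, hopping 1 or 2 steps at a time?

Condition on the final move: it is a 1-step (f(n-1) ways to get there) or a 2-step (f(n-2) ways), so f(n) = f(n-1) + f(n-2), with f(1)=1, f(2)=2.
Computing successive values: f(1)=1, f(2)=2, f(3)=3, f(4)=5, f(5)=8, f(6)=13, f(7)=21, f(8)=34, f(9)=55, f(10)=89, f(11)=144, f(12)=233, f(13)=377, f(14)=610, f(15)=987.

Final answer: 987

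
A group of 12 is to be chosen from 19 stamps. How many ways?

C(19,12) = 19!/(12! x 7!).

Final answer: \binom{19}{12} = 50388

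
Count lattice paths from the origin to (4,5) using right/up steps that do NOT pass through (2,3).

Total paths to (4,5): C(9,5) = 126.
Paths through (2,3): C(5,3) x C(4,2) = 60.
Avoiding (2,3): 126 - 60.

Final answer: 66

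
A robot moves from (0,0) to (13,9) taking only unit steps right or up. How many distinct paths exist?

Each path has 13 right steps and 9 up steps in some order (22 steps total).
Choose which 9 of the 22 steps are up: C(22,9).

Final answer: C(22,9) = 497420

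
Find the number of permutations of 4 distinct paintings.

The number of ways to arrange 4 distinct objects is 4!.

Final answer: 4! = 24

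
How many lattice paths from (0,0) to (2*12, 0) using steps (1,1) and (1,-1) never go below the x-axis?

Total monotonic paths to (12,12): C(24,12) = 2704156.
By the reflection principle, paths that go above the diagonal number C(24,13) = 2496144.
Valid Dyck paths: 2704156 - 2496144.
(These counts are the Catalan numbers.)

Final answer: C_{12} = 208012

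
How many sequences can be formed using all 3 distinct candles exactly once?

The number of ways to arrange 3 distinct objects is 3!.

Final answer: 3! = 6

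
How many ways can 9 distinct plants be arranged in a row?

The number of ways to arrange 9 distinct objects is 9!.

Final answer: 9! = 362880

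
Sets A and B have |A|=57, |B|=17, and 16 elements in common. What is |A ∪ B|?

|A union B| = |A| + |B| - |A intersect B| = 57 + 17 - 16.

Final answer: 58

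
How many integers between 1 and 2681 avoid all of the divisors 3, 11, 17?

|div by 3|=893, |div by 11|=243, |div by 17|=157.
|div by 3&11|=81, |div by 3&17|=52, |div by 11&17|=14, |div by all|=4.
By inclusion-exclusion, divisible by at least one: 893+243+157-81-52-14+4 = 1150.
Not divisible by any: 2681 - 1150.

Final answer: 1531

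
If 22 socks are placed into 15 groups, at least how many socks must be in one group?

By the pigeonhole principle: ceiling(22/15).

Final answer: 2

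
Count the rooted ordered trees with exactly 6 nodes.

This is counted by the nth Catalan number C_n. Here n = 6 - 1 = 5.
C_n = C(2n,n) - C(2n,n+1), so C_{5} = C(10,5) - C(10,6) = 252 - 210.

Final answer: C_{5} = 42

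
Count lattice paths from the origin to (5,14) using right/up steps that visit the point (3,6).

Paths (0,0)->(3,6): C(9,6) = 84.
Paths (3,6)->(5,14): C(10,8) = 45.
By multiplication principle: 84 x 45.

Final answer: 3780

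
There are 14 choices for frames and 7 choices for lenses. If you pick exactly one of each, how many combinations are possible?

By the multiplication principle: 14 x 7.

Final answer: 98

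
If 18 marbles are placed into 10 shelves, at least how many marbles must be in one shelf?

By the pigeonhole principle: ceiling(18/10).

Final answer: 2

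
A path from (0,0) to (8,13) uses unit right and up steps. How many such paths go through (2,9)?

Paths (0,0)->(2,9): C(11,9) = 55.
Paths (2,9)->(8,13): C(10,4) = 210.
By multiplication principle: 55 x 210.

Final answer: 11550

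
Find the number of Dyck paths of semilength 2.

Total monotonic paths to (2,2): C(4,2) = 6.
Reflecting each bad path at its first crossing gives a bijection with paths to (1,3): C(4,3) = 4.
Valid Dyck paths: 6 - 4.
(Equivalently, C_{2} = C(4,2)/3 = 6/3.)

Final answer: C_{2} = 2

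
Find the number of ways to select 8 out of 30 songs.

C(30,8) = 30!/(8! x 22!).

Final answer: \binom{30}{8} = 5852925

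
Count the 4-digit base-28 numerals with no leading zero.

These are the integers in [28^3, 28^4), so the count is 28^4 - 28^3 = 27 x 28^3.

Final answer: 592704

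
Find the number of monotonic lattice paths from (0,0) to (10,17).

Each path has 10 right steps and 17 up steps in some order (27 steps total).
Choose which 17 of the 27 steps are up: C(27,17).

Final answer: C(27,17) = 8436285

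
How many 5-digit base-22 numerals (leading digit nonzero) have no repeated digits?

First digit: 21 (nonzero). Second: 21 (not first). Third: 20, etc.
Total: 21 x 21 x 20 x 19 x 18.

Final answer: 3016440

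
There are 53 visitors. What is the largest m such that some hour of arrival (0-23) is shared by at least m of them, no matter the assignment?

There are 24 possible values for hour of arrival (0-23). With 53 visitors and 24 categories, by pigeonhole: ceiling(53/24).

Final answer: 3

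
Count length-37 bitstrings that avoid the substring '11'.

Let a(n) count valid strings. If the last bit is 0 the prefix is any valid string of length n-1; if it is 1 the string must end in 01 with a valid prefix of length n-2. So a(n) = a(n-1) + a(n-2), a(1)=2, a(2)=3.
Iterating the recurrence: a(1)=2, a(2)=3, a(3)=5, a(4)=8, a(5)=13, a(6)=21, a(7)=34, a(8)=55, a(9)=89, a(10)=144, a(11)=233, a(12)=377, a(13)=610, a(14)=987, a(15)=1597, a(16)=2584, a(17)=4181, a(18)=6765, a(19)=10946, a(20)=17711, a(21)=28657, a(22)=46368, a(23)=75025, a(24)=121393, a(25)=196418, a(26)=317811, a(27)=514229, a(28)=832040, a(29)=1346269, a(30)=2178309, a(31)=3524578, a(32)=5702887, a(33)=9227465, a(34)=14930352, a(35)=24157817, a(36)=39088169, a(37)=63245986.

Final answer: 63245986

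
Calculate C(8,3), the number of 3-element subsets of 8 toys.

C(8,3) = 8!/(3! x (8-3)!).

Final answer: C(8,3) = 56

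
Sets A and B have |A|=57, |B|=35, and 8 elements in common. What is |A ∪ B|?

|A union B| = |A| + |B| - |A intersect B| = 57 + 35 - 8.

Final answer: 84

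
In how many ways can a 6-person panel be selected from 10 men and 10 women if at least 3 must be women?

Sum over valid woman counts:
C(10,3)C(10,3) = 14400
C(10,4)C(10,2) = 9450
C(10,5)C(10,1) = 2520
C(10,6)C(10,0) = 210
Total: 14400 + 9450 + 2520 + 210.

Final answer: 26580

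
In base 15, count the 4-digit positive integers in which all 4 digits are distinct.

The leading digit has 14 choices (anything but zero); the next has 14 (anything but the first), then 13, and so on, one fewer each time.
Total: 14 x 14 x 13 x 12.

Final answer: 30576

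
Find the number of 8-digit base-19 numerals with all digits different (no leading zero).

The leading digit has 18 choices (anything but zero); the next has 18 (anything but the first), then 17, and so on, one fewer each time.
Total: 18 x 18 x 17 x 16 x 15 x 14 x 13 x 12.

Final answer: 2887073280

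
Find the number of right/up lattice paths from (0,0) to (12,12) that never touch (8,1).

Total paths to (12,12): C(24,12) = 2704156.
Paths through (8,1): C(9,1) x C(15,11) = 12285.
Avoiding (8,1): 2704156 - 12285.

Final answer: 2691871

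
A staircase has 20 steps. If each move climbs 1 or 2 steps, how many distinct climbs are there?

Condition on the final move: it is a 1-step (f(n-1) ways to get there) or a 2-step (f(n-2) ways), so f(n) = f(n-1) + f(n-2), with f(1)=1, f(2)=2.
Building up term by term: f(1)=1, f(2)=2, f(3)=3, f(4)=5, f(5)=8, f(6)=13, f(7)=21, f(8)=34, f(9)=55, f(10)=89, f(11)=144, f(12)=233, f(13)=377, f(14)=610, f(15)=987, f(16)=1597, f(17)=2584, f(18)=4181, f(19)=6765, f(20)=10946.

Final answer: 10946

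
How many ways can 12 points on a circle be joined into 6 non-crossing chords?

The structures are counted by the Catalan number C_n. Here n = 12/2 = 6.
Using C_0 = 1 and C_(k+1) = C_k x 2(2k+1)/(k+2), build up term by term: C_1=1, C_2=2, C_3=5, C_4=14, C_5=42, C_6=132.

Final answer: C_{6} = 132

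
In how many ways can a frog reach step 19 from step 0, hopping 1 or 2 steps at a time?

Let f(n) be the number of climbs. Removing the last move (1 or 2 steps) gives f(n) = f(n-1) + f(n-2); base cases f(1)=1, f(2)=2.
Computing successive values: f(1)=1, f(2)=2, f(3)=3, f(4)=5, f(5)=8, f(6)=13, f(7)=21, f(8)=34, f(9)=55, f(10)=89, f(11)=144, f(12)=233, f(13)=377, f(14)=610, f(15)=987, f(16)=1597, f(17)=2584, f(18)=4181, f(19)=6765.

Final answer: 6765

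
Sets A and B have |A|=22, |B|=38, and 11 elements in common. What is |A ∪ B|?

|A union B| = |A| + |B| - |A intersect B| = 22 + 38 - 11.

Final answer: 49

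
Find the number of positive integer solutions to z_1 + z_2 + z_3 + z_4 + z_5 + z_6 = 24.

Substitute z'_i = z_i - 1 (so z'_i >= 0). Then sum z'_i = 24 - 6 = 18.
Stars and bars: C(18+6-1, 6-1) = C(23,5).

Final answer: C(23,5) = 33649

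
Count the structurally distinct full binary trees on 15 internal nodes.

The structures are counted by the Catalan number C_n. Here n = 15.
C_n = C(2n,n)/(n+1), so C_{15} = C(30,15)/16 = 155117520/16.

Final answer: C_{15} = 9694845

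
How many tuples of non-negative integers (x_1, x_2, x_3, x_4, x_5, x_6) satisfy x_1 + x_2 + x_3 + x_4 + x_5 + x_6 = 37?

Stars and bars with 37 stars and 5 bars:
C(37+6-1, 6-1) = C(42,5).

Final answer: C(42,5) = 850668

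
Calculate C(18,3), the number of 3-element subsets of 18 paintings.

C(18,3) = 18!/(3! x 15!).

Final answer: \binom{18}{3} = 816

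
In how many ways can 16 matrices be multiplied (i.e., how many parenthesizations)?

The structures are counted by the Catalan number C_n. Here n = 16 - 1 = 15.
C_n = C(2n,n) - C(2n,n+1), so C_{15} = C(30,15) - C(30,16) = 155117520 - 145422675.

Final answer: C_{15} = 9694845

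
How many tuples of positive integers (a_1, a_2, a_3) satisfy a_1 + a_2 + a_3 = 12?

Substitute a'_i = a_i - 1 (so a'_i >= 0). Then sum a'_i = 12 - 3 = 9.
Stars and bars: C(9+3-1, 3-1) = C(11,2).

Final answer: C(11,2) = 55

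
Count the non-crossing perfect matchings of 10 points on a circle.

This is a standard Catalan-number count: the answer is C_n. Here n = 10/2 = 5.
C_n = (2n)!/(n!(n+1)!), so C_{5} = 10!/(5! x 6!) = C(10,5)/6 = 252/6.

Final answer: C_{5} = 42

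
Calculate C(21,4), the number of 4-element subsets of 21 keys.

C(21,4) = 21!/(4! x (21-4)!).

Final answer: C(21,4) = 5985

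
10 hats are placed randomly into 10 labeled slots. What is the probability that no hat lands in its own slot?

D(n) = (n-1)(D(n-1) + D(n-2)), D(0)=1, D(1)=0.
Building up: D(2)=1, D(3)=2, D(4)=9, D(5)=44, D(6)=265, D(7)=1854, D(8)=14833, D(9)=133496, D(10)=1334961.
Total arrangements: 10! = 3628800.
Probability = D(10)/10! = 16481/44800.

Final answer: D(10)/10! = 1334961/3628800 = 0.367879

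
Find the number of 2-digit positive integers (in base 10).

The leading digit cannot be 0 (9 options); the other 1 digit can be anything (10 options each).
Total: 9 x 10^1.

Final answer: 90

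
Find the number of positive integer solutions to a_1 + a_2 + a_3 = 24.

Substitute a'_i = a_i - 1 (so a'_i >= 0). Then sum a'_i = 24 - 3 = 21.
Stars and bars: C(21+3-1, 3-1) = C(23,2).

Final answer: C(23,2) = 253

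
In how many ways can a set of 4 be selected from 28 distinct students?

C(28,4) = 28!/(4! x 24!).

Final answer: \binom{28}{4} = 20475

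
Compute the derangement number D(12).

D(n) = (n-1)(D(n-1) + D(n-2)), D(0)=1, D(1)=0.
Building up: D(2)=1, D(3)=2, D(4)=9, D(5)=44, D(6)=265, D(7)=1854, D(8)=14833, D(9)=133496, D(10)=1334961, D(11)=14684570.
D(12) = 11 x (D(11) + D(10)) = 11 x (14684570 + 1334961).

Final answer: D(12) = 176214841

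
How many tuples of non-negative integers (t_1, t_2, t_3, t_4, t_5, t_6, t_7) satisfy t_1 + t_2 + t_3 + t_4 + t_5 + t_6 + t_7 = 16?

Stars and bars with 16 stars and 6 bars:
C(16+7-1, 7-1) = C(22,6).

Final answer: C(22,6) = 74613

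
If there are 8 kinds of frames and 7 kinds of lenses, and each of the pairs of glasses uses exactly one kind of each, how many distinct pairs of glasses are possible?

By the multiplication principle: 8 x 7.

Final answer: 56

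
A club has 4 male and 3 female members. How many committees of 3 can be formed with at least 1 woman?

Sum over valid woman counts:
C(3,1)C(4,2) = 18
C(3,2)C(4,1) = 12
C(3,3)C(4,0) = 1
Total: 18 + 12 + 1.

Final answer: 31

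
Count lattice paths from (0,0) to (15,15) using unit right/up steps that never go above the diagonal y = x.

Total monotonic paths to (15,15): C(30,15) = 155117520.
Reflecting each bad path at its first crossing gives a bijection with paths to (14,16): C(30,16) = 145422675.
Valid Dyck paths: 155117520 - 145422675.
(Check: C(30,15) - C(30,16) = C(30,15)/16, the Catalan number C_{15}.)

Final answer: C_{15} = 9694845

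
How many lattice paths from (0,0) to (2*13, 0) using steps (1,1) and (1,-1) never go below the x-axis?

Total monotonic paths to (13,13): C(26,13) = 10400600.
A path is bad iff it touches y = x + 1; reflecting its initial segment maps bad paths bijectively onto all paths to (12,14), of which there are C(26,14) = 9657700.
Valid Dyck paths: 10400600 - 9657700.
(These counts are the Catalan numbers.)

Final answer: C_{13} = 742900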